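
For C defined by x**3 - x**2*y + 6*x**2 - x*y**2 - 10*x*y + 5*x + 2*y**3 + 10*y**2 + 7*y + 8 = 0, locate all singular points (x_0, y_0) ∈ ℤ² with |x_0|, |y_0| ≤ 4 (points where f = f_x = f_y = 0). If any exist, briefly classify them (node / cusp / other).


Singular points: {(-3, -2)}; classification: node.

Compute partial derivatives:
  f_x = 3*x**2 - 2*x*y + 12*x - y**2 - 10*y + 5.
  f_y = -x**2 - 2*x*y - 10*x + 6*y**2 + 20*y + 7.
Scan x_0 ∈ {−4, ..., 4}. For each x_0, f_y(x_0, y) is a polynomial in y; find its integer roots y ∈ {−4, ..., 4}, then test f_x and f at those candidates.
  x = -4: f_y(-4, y) = 6*y**2 + 28*y + 31; no integer root y with |y| ≤ 4.
  x = -3: f_y(-3, y) = 6*y**2 + 26*y + 28; vanishes at y ∈ {-2}. (-3, -2): f_x = 0, f = 0 — SINGULAR.
  x = -2: f_y(-2, y) = 6*y**2 + 24*y + 23; no integer root y with |y| ≤ 4.
  x = -1: f_y(-1, y) = 6*y**2 + 22*y + 16; vanishes at y ∈ {-1}. (-1, -1): f_x = 3 ≠ 0.
  x = 0: f_y(0, y) = 6*y**2 + 20*y + 7; no integer root y with |y| ≤ 4.
  x = 1: f_y(1, y) = 6*y**2 + 18*y - 4; no integer root y with |y| ≤ 4.
  x = 2: f_y(2, y) = 6*y**2 + 16*y - 17; no integer root y with |y| ≤ 4.
  x = 3: f_y(3, y) = 6*y**2 + 14*y - 32; no integer root y with |y| ≤ 4.
  x = 4: f_y(4, y) = 6*y**2 + 12*y - 49; no integer root y with |y| ≤ 4.
Only singular point on the grid: (-3, -2).
Classify: substitute x = -3 + u, y = -2 + v and expand: f = u**3 - u**2*v - u**2 - u*v**2 + 2*v**3 + v**2.
No constant or linear terms (consistent with a singular point). Quadratic part: -u**2 + v**2. Cubic part: u**3 - u**2*v - u*v**2 + 2*v**3.
The quadratic part v**2 - u**2 = (v − u)(v + u) splits into two distinct linear factors, so there are two distinct tangent lines y − -2 = ±(x − -3) — this is a node (ordinary double point).
Classification: node.


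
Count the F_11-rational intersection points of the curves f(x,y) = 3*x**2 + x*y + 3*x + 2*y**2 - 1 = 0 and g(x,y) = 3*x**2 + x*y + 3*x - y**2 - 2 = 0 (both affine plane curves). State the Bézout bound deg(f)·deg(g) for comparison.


Common zeros: ∅; count = 0; Bézout bound = 4.

deg(f) = 2, deg(g) = 2, so Bézout bound = 4.
Scan x ∈ F_11. For each x, list the y ∈ F_11 with f(x, y) ≡ 0 and those with g(x, y) ≡ 0 (mod 11); the common zeros in that column are the intersection.
  x = 0: f ≡ 0 at y ∈ ∅; g ≡ 0 at y ∈ {3, 8}; common: ∅.
  x = 1: f ≡ 0 at y ∈ {7, 9}; g ≡ 0 at y ∈ ∅; common: ∅.
  x = 2: f ≡ 0 at y ∈ {5}; g ≡ 0 at y ∈ ∅; common: ∅.
  x = 3: f ≡ 0 at y ∈ {7, 8}; g ≡ 0 at y ∈ ∅; common: ∅.
  x = 4: f ≡ 0 at y ∈ ∅; g ≡ 0 at y ∈ ∅; common: ∅.
  x = 5: f ≡ 0 at y ∈ ∅; g ≡ 0 at y ∈ {0, 5}; common: ∅.
  x = 6: f ≡ 0 at y ∈ {9, 10}; g ≡ 0 at y ∈ {2, 4}; common: ∅.
  x = 7: f ≡ 0 at y ∈ {1}; g ≡ 0 at y ∈ {2, 5}; common: ∅.
  x = 8: f ≡ 0 at y ∈ {8, 10}; g ≡ 0 at y ∈ ∅; common: ∅.
  x = 9: f ≡ 0 at y ∈ ∅; g ≡ 0 at y ∈ {3, 6}; common: ∅.
  x = 10: f ≡ 0 at y ∈ {1, 5}; g ≡ 0 at y ∈ {4, 6}; common: ∅.
Collecting: common zeros = ∅, so the count is 0.
Comparison with the Bézout bound: 0 ≤ 4 = deg(f)·deg(g), as expected for curves with no common component (the affine F_11-count falls short of the bound because intersections may lie at infinity, over extension fields, or carry multiplicity).


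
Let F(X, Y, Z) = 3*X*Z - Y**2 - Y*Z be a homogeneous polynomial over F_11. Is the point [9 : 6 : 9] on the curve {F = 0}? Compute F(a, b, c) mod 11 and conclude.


F(9,6,9) ≡ 10 (mod 11); P is NOT on the curve.

Evaluate F(9, 6, 9) term-by-term (mod 11).
  3*X*Z ↦ 3·9·1·9 = 243
  -Y**2 ↦ -1·1·36·1 = -36
  -Y*Z ↦ -1·1·6·9 = -54
Sum: F(9, 6, 9) = (243) + (-36) + (-54) = 153.
Reducing mod 11: 153 ≡ 10 (mod 11).
Since F(a, b, c) ≡ 10 ≠ 0 (mod 11), P does NOT lie on the curve.


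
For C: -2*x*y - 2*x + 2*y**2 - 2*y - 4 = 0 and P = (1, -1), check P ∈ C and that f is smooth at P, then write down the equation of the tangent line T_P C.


Tangent line at P: -8*y - 8 = 0.

Step 1: f(1, -1) = 0, so P lies on C.
Step 2: partial derivatives
  f_x(x, y) = -2*y - 2, f_y(x, y) = -2*x + 4*y - 2.
  f_x(P) = 0, f_y(P) = -8 (gradient nonzero, so P is smooth).
Step 3: tangent line at P: 0·(x − 1) + -8·(y − -1) = 0.
Expanding: -8*y - 8 = 0.


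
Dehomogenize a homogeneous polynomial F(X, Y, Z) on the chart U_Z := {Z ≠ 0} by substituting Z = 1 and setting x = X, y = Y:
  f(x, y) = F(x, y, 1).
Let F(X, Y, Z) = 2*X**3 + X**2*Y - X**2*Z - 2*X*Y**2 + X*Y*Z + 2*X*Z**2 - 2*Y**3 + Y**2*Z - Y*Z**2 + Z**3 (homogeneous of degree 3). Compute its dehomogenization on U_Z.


f(x, y) = 2*x**3 + x**2*y - x**2 - 2*x*y**2 + x*y + 2*x - 2*y**3 + y**2 - y + 1

On U_Z we set Z = 1. Each monomial c·X^i·Y^j·Z^k in F becomes c·x^i·y^j·1^k = c·x^i·y^j.
Substituting Z = 1: F(X, Y, 1) = 2*x**3 + x**2*y - x**2 - 2*x*y**2 + x*y + 2*x - 2*y**3 + y**2 - y + 1.
Note: deg(f) ≤ deg(F) = 3; strict inequality happens when F is divisible by Z (lost terms).


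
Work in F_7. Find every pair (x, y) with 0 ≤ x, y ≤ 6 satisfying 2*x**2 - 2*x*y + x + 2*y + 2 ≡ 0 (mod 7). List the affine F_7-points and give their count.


Affine F_7-points: {(0, 6), (2, 6), (3, 4), (4, 4), (5, 1), (6, 1)}; count = 6.

For each of the 49 pairs (x, y) ∈ F_7², evaluate f(x, y) mod 7. Record the zeros.
  x = 0: [0↦2, 1↦4, 2↦6, 3↦1, 4↦3, 5↦5, 6↦0]  zeros at y ∈ {6}
  x = 1: [0↦5, 1↦5, 2↦5, 3↦5, 4↦5, 5↦5, 6↦5]  zeros at y ∈ ∅
  x = 2: [0↦5, 1↦3, 2↦1, 3↦6, 4↦4, 5↦2, 6↦0]  zeros at y ∈ {6}
  x = 3: [0↦2, 1↦5, 2↦1, 3↦4, 4↦0, 5↦3, 6↦6]  zeros at y ∈ {4}
  x = 4: [0↦3, 1↦4, 2↦5, 3↦6, 4↦0, 5↦1, 6↦2]  zeros at y ∈ {4}
  x = 5: [0↦1, 1↦0, 2↦6, 3↦5, 4↦4, 5↦3, 6↦2]  zeros at y ∈ {1}
  x = 6: [0↦3, 1↦0, 2↦4, 3↦1, 4↦5, 5↦2, 6↦6]  zeros at y ∈ {1}
Collecting zeros: affine points = {(0, 6), (2, 6), (3, 4), (4, 4), (5, 1), (6, 1)}.
Total count |C(F_7)_aff| = 6.


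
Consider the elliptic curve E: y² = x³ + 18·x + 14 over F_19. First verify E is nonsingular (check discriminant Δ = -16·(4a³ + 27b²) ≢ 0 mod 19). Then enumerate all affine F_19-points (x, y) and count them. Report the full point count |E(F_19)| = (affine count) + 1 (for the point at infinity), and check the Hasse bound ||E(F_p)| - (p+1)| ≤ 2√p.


Affine points = {(2, 1), (2, 18), (3, 0), (4, 6), (4, 13), (5, 1), (5, 18), (8, 9), (8, 10), (10, 4), (10, 15), (11, 2), (11, 17), (12, 1), (12, 18), (15, 7), (15, 12), (16, 3), (16, 16)}; affine count = 19; |E(F_19)| = 20.

Discriminant check: Δ ∝ 4a³ + 27b² = 4·18³ + 27·14² = 4·5832 + 27·196 ≡ 6 (mod 19). Nonzero ⇒ E is nonsingular.
For each x ∈ F_19, compute rhs = x³ + 18·x + 14 mod 19, then count y ∈ F_19 with y² ≡ rhs.
  x = 0: rhs = 14, matching y values: none (0 points).
  x = 1: rhs = 14, matching y values: none (0 points).
  x = 2: rhs = 1, matching y values: 1, 18 (2 points).
  x = 3: rhs = 0, matching y values: 0 (1 points).
  x = 4: rhs = 17, matching y values: 6, 13 (2 points).
  x = 5: rhs = 1, matching y values: 1, 18 (2 points).
  x = 6: rhs = 15, matching y values: none (0 points).
  x = 7: rhs = 8, matching y values: none (0 points).
  x = 8: rhs = 5, matching y values: 9, 10 (2 points).
  x = 9: rhs = 12, matching y values: none (0 points).
  x = 10: rhs = 16, matching y values: 4, 15 (2 points).
  x = 11: rhs = 4, matching y values: 2, 17 (2 points).
  x = 12: rhs = 1, matching y values: 1, 18 (2 points).
  x = 13: rhs = 13, matching y values: none (0 points).
  x = 14: rhs = 8, matching y values: none (0 points).
  x = 15: rhs = 11, matching y values: 7, 12 (2 points).
  x = 16: rhs = 9, matching y values: 3, 16 (2 points).
  x = 17: rhs = 8, matching y values: none (0 points).
  x = 18: rhs = 14, matching y values: none (0 points).
Total affine count: 19.
Full point count |E(F_19)| = 19 + 1 = 20.
Hasse bound: |20 − (19+1)| = |0| = 0 ≤ 2√19 ≈ 8.7178 ✓.


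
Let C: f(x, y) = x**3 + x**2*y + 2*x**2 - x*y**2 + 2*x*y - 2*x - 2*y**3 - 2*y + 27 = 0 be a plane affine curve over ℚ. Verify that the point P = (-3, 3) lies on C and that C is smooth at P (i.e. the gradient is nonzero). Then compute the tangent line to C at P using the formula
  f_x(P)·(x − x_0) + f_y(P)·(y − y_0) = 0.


Tangent line at P: -8*x - 35*y + 81 = 0.

Step 1: f(-3, 3) = 0, so P lies on C.
Step 2: partial derivatives
  f_x(x, y) = 3*x**2 + 2*x*y + 4*x - y**2 + 2*y - 2, f_y(x, y) = x**2 - 2*x*y + 2*x - 6*y**2 - 2.
  f_x(P) = -8, f_y(P) = -35 (gradient nonzero, so P is smooth).
Step 3: tangent line at P: -8·(x − -3) + -35·(y − 3) = 0.
Expanding: -8*x - 35*y + 81 = 0.


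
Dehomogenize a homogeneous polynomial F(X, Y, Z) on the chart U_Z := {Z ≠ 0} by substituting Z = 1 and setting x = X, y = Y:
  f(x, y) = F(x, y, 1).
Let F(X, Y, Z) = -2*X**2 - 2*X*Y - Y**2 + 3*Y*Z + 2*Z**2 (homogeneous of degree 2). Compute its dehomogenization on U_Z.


f(x, y) = -2*x**2 - 2*x*y - y**2 + 3*y + 2

On U_Z we set Z = 1. Each monomial c·X^i·Y^j·Z^k in F becomes c·x^i·y^j·1^k = c·x^i·y^j.
Substituting Z = 1: F(X, Y, 1) = -2*x**2 - 2*x*y - y**2 + 3*y + 2.
Note: deg(f) ≤ deg(F) = 2; strict inequality happens when F is divisible by Z (lost terms).


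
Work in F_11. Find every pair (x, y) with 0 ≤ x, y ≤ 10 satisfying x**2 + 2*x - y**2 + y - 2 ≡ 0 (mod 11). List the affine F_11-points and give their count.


Affine F_11-points: {(0, 5), (0, 7), (1, 4), (1, 8), (2, 3), (2, 9), (3, 2), (3, 10), (4, 0), (4, 1), (5, 0), (5, 1), (6, 2), (6, 10), (7, 3), (7, 9), (8, 4), (8, 8), (9, 5), (9, 7), (10, 6)}; count = 21.

For each of the 121 pairs (x, y) ∈ F_11², evaluate f(x, y) mod 11. Record the zeros.
  x = 0: [0↦9, 1↦9, 2↦7, 3↦3, 4↦8, 5↦0, 6↦1, 7↦0, 8↦8, 9↦3, 10↦7]  zeros at y ∈ {5, 7}
  x = 1: [0↦1, 1↦1, 2↦10, 3↦6, 4↦0, 5↦3, 6↦4, 7↦3, 8↦0, 9↦6, 10↦10]  zeros at y ∈ {4, 8}
  x = 2: [0↦6, 1↦6, 2↦4, 3↦0, 4↦5, 5↦8, 6↦9, 7↦8, 8↦5, 9↦0, 10↦4]  zeros at y ∈ {3, 9}
  x = 3: [0↦2, 1↦2, 2↦0, 3↦7, 4↦1, 5↦4, 6↦5, 7↦4, 8↦1, 9↦7, 10↦0]  zeros at y ∈ {2, 10}
  x = 4: [0↦0, 1↦0, 2↦9, 3↦5, 4↦10, 5↦2, 6↦3, 7↦2, 8↦10, 9↦5, 10↦9]  zeros at y ∈ {0, 1}
  x = 5: [0↦0, 1↦0, 2↦9, 3↦5, 4↦10, 5↦2, 6↦3, 7↦2, 8↦10, 9↦5, 10↦9]  zeros at y ∈ {0, 1}
  x = 6: [0↦2, 1↦2, 2↦0, 3↦7, 4↦1, 5↦4, 6↦5, 7↦4, 8↦1, 9↦7, 10↦0]  zeros at y ∈ {2, 10}
  x = 7: [0↦6, 1↦6, 2↦4, 3↦0, 4↦5, 5↦8, 6↦9, 7↦8, 8↦5, 9↦0, 10↦4]  zeros at y ∈ {3, 9}
  x = 8: [0↦1, 1↦1, 2↦10, 3↦6, 4↦0, 5↦3, 6↦4, 7↦3, 8↦0, 9↦6, 10↦10]  zeros at y ∈ {4, 8}
  x = 9: [0↦9, 1↦9, 2↦7, 3↦3, 4↦8, 5↦0, 6↦1, 7↦0, 8↦8, 9↦3, 10↦7]  zeros at y ∈ {5, 7}
  x = 10: [0↦8, 1↦8, 2↦6, 3↦2, 4↦7, 5↦10, 6↦0, 7↦10, 8↦7, 9↦2, 10↦6]  zeros at y ∈ {6}
Collecting zeros: affine points = {(0, 5), (0, 7), (1, 4), (1, 8), (2, 3), (2, 9), (3, 2), (3, 10), (4, 0), (4, 1), (5, 0), (5, 1), (6, 2), (6, 10), (7, 3), (7, 9), (8, 4), (8, 8), (9, 5), (9, 7), (10, 6)}.
Total count |C(F_11)_aff| = 21.


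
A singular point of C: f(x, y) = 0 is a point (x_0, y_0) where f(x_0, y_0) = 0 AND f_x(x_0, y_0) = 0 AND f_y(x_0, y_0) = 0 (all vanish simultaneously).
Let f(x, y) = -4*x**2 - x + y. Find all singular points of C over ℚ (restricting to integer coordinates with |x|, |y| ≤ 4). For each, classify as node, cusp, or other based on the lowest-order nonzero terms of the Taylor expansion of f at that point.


No singular points in the scanned grid; C is smooth there.

Compute partial derivatives:
  f_x = -8*x - 1.
  f_y = 1.
f_y = 1 is a nonzero constant, so f_y never vanishes: no point (x, y) can satisfy f = f_x = f_y = 0. In particular no (x, y) ∈ {−4, ..., 4}² is singular; the curve is smooth.


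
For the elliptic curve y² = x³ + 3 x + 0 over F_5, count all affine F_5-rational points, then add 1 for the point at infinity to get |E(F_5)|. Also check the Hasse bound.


Affine points = {(0, 0), (1, 2), (1, 3), (2, 2), (2, 3), (3, 1), (3, 4), (4, 1), (4, 4)}; affine count = 9; |E(F_5)| = 10.

Discriminant check: Δ ∝ 4a³ + 27b² = 4·3³ + 27·0² = 4·27 + 27·0 ≡ 3 (mod 5). Nonzero ⇒ E is nonsingular.
For each x ∈ F_5, compute rhs = x³ + 3·x + 0 mod 5, then count y ∈ F_5 with y² ≡ rhs.
  x = 0: rhs = 0, matching y values: 0 (1 points).
  x = 1: rhs = 4, matching y values: 2, 3 (2 points).
  x = 2: rhs = 4, matching y values: 2, 3 (2 points).
  x = 3: rhs = 1, matching y values: 1, 4 (2 points).
  x = 4: rhs = 1, matching y values: 1, 4 (2 points).
Total affine count: 9.
Full point count |E(F_5)| = 9 + 1 = 10.
Hasse bound: |10 − (5+1)| = |4| = 4 ≤ 2√5 ≈ 4.4721 ✓.


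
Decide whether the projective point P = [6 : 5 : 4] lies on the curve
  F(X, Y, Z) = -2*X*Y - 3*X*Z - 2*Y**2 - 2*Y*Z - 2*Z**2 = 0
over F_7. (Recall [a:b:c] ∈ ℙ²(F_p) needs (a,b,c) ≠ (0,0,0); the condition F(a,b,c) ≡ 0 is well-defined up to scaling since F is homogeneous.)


F(6,5,4) ≡ 5 (mod 7); P is NOT on the curve.

Evaluate F(6, 5, 4) term-by-term (mod 7).
  -2*X*Y ↦ -2·6·5·1 = -60
  -3*X*Z ↦ -3·6·1·4 = -72
  -2*Y**2 ↦ -2·1·25·1 = -50
  -2*Y*Z ↦ -2·1·5·4 = -40
  -2*Z**2 ↦ -2·1·1·16 = -32
Sum: F(6, 5, 4) = (-60) + (-72) + (-50) + (-40) + (-32) = -254.
Reducing mod 7: -254 ≡ 5 (mod 7).
Since F(a, b, c) ≡ 5 ≠ 0 (mod 7), P does NOT lie on the curve.


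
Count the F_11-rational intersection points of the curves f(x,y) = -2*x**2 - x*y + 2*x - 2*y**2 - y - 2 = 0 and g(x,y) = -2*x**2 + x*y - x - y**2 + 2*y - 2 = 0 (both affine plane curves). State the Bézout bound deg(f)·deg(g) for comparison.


Common zeros: {(4, 1)}; count = 1; Bézout bound = 4.

deg(f) = 2, deg(g) = 2, so Bézout bound = 4.
Scan x ∈ F_11. For each x, list the y ∈ F_11 with f(x, y) ≡ 0 and those with g(x, y) ≡ 0 (mod 11); the common zeros in that column are the intersection.
  x = 0: f ≡ 0 at y ∈ ∅; g ≡ 0 at y ∈ ∅; common: ∅.
  x = 1: f ≡ 0 at y ∈ ∅; g ≡ 0 at y ∈ {7}; common: ∅.
  x = 2: f ≡ 0 at y ∈ {1, 3}; g ≡ 0 at y ∈ {7, 8}; common: ∅.
  x = 3: f ≡ 0 at y ∈ {3, 6}; g ≡ 0 at y ∈ ∅; common: ∅.
  x = 4: f ≡ 0 at y ∈ {1, 2}; g ≡ 0 at y ∈ {1, 5}; common: {1}.
  x = 5: f ≡ 0 at y ∈ ∅; g ≡ 0 at y ∈ ∅; common: ∅.
  x = 6: f ≡ 0 at y ∈ {6, 7}; g ≡ 0 at y ∈ ∅; common: ∅.
  x = 7: f ≡ 0 at y ∈ {2, 5}; g ≡ 0 at y ∈ {1, 8}; common: ∅.
  x = 8: f ≡ 0 at y ∈ {5, 7}; g ≡ 0 at y ∈ ∅; common: ∅.
  x = 9: f ≡ 0 at y ∈ ∅; g ≡ 0 at y ∈ {5, 6}; common: ∅.
  x = 10: f ≡ 0 at y ∈ ∅; g ≡ 0 at y ∈ {6}; common: ∅.
Collecting: common zeros = {(4, 1)}, so the count is 1.
Comparison with the Bézout bound: 1 ≤ 4 = deg(f)·deg(g), as expected for curves with no common component (the affine F_11-count falls short of the bound because intersections may lie at infinity, over extension fields, or carry multiplicity).


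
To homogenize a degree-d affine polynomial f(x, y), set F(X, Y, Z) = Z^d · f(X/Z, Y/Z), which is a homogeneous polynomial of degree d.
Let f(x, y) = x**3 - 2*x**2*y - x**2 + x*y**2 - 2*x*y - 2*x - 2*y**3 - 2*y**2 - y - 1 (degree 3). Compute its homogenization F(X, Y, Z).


F(X, Y, Z) = X**3 - 2*X**2*Y - X**2*Z + X*Y**2 - 2*X*Y*Z - 2*X*Z**2 - 2*Y**3 - 2*Y**2*Z - Y*Z**2 - Z**3

deg(f) = 3.
Substitute x = X/Z, y = Y/Z into f, then multiply by Z^3.
  monomial 1·x^3·y^0 ↦ 1·X^3·Y^0·Z^0.
  monomial -2·x^2·y^1 ↦ -2·X^2·Y^1·Z^0.
  monomial -1·x^2·y^0 ↦ -1·X^2·Y^0·Z^1.
  monomial 1·x^1·y^2 ↦ 1·X^1·Y^2·Z^0.
  monomial -2·x^1·y^1 ↦ -2·X^1·Y^1·Z^1.
  monomial -2·x^1·y^0 ↦ -2·X^1·Y^0·Z^2.
  monomial -2·x^0·y^3 ↦ -2·X^0·Y^3·Z^0.
  monomial -2·x^0·y^2 ↦ -2·X^0·Y^2·Z^1.
  monomial -1·x^0·y^1 ↦ -1·X^0·Y^1·Z^2.
  monomial -1·x^0·y^0 ↦ -1·X^0·Y^0·Z^3.
Collecting: F(X, Y, Z) = X**3 - 2*X**2*Y - X**2*Z + X*Y**2 - 2*X*Y*Z - 2*X*Z**2 - 2*Y**3 - 2*Y**2*Z - Y*Z**2 - Z**3.


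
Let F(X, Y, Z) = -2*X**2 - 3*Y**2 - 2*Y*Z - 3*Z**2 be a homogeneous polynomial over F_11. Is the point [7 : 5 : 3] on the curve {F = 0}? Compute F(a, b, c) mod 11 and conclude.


F(7,5,3) ≡ 1 (mod 11); P is NOT on the curve.

Evaluate F(7, 5, 3) term-by-term (mod 11).
  -2*X**2 ↦ -2·49·1·1 = -98
  -3*Y**2 ↦ -3·1·25·1 = -75
  -2*Y*Z ↦ -2·1·5·3 = -30
  -3*Z**2 ↦ -3·1·1·9 = -27
Sum: F(7, 5, 3) = (-98) + (-75) + (-30) + (-27) = -230.
Reducing mod 11: -230 ≡ 1 (mod 11).
Since F(a, b, c) ≡ 1 ≠ 0 (mod 11), P does NOT lie on the curve.


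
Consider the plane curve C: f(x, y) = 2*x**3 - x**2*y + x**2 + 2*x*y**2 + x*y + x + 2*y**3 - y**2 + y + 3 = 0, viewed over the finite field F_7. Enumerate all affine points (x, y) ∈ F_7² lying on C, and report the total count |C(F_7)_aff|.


Affine F_7-points: {(0, 4), (1, 0), (1, 5), (3, 6), (6, 4)}; count = 5.

For each of the 49 pairs (x, y) ∈ F_7², evaluate f(x, y) mod 7. Record the zeros.
  x = 0: [0↦3, 1↦5, 2↦3, 3↦2, 4↦0, 5↦2, 6↦6]  zeros at y ∈ {4}
  x = 1: [0↦0, 1↦4, 2↦1, 3↦3, 4↦1, 5↦0, 6↦5]  zeros at y ∈ {0, 5}
  x = 2: [0↦4, 1↦1, 2↦2, 3↦5, 4↦1, 5↦2, 6↦6]  zeros at y ∈ ∅
  x = 3: [0↦6, 1↦1, 2↦4, 3↦6, 4↦5, 5↦6, 6↦0]  zeros at y ∈ {6}
  x = 4: [0↦4, 1↦2, 2↦5, 3↦4, 4↦4, 5↦3, 6↦6]  zeros at y ∈ ∅
  x = 5: [0↦3, 1↦2, 2↦3, 3↦4, 4↦3, 5↦5, 6↦1]  zeros at y ∈ ∅
  x = 6: [0↦1, 1↦6, 2↦3, 3↦4, 4↦0, 5↦3, 6↦4]  zeros at y ∈ {4}
Collecting zeros: affine points = {(0, 4), (1, 0), (1, 5), (3, 6), (6, 4)}.
Total count |C(F_7)_aff| = 5.


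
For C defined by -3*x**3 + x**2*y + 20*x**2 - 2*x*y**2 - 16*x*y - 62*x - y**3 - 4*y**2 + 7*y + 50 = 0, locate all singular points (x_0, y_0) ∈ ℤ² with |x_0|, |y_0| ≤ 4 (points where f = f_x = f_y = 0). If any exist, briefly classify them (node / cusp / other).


Singular points: {(2, -3)}; classification: node.

Compute partial derivatives:
  f_x = -9*x**2 + 2*x*y + 40*x - 2*y**2 - 16*y - 62.
  f_y = x**2 - 4*x*y - 16*x - 3*y**2 - 8*y + 7.
Scan x_0 ∈ {−4, ..., 4}. For each x_0, f_y(x_0, y) is a polynomial in y; find its integer roots y ∈ {−4, ..., 4}, then test f_x and f at those candidates.
  x = -4: f_y(-4, y) = -3*y**2 + 8*y + 87; no integer root y with |y| ≤ 4.
  x = -3: f_y(-3, y) = -3*y**2 + 4*y + 64; vanishes at y ∈ {-4}. (-3, -4): f_x = -207 ≠ 0.
  x = -2: f_y(-2, y) = 43 - 3*y**2; no integer root y with |y| ≤ 4.
  x = -1: f_y(-1, y) = -3*y**2 - 4*y + 24; no integer root y with |y| ≤ 4.
  x = 0: f_y(0, y) = -3*y**2 - 8*y + 7; no integer root y with |y| ≤ 4.
  x = 1: f_y(1, y) = -3*y**2 - 12*y - 8; no integer root y with |y| ≤ 4.
  x = 2: f_y(2, y) = -3*y**2 - 16*y - 21; vanishes at y ∈ {-3}. (2, -3): f_x = 0, f = 0 — SINGULAR.
  x = 3: f_y(3, y) = -3*y**2 - 20*y - 32; vanishes at y ∈ {-4}. (3, -4): f_x = -15 ≠ 0.
  x = 4: f_y(4, y) = -3*y**2 - 24*y - 41; no integer root y with |y| ≤ 4.
Only singular point on the grid: (2, -3).
Classify: substitute x = 2 + u, y = -3 + v and expand: f = -3*u**3 + u**2*v - u**2 - 2*u*v**2 - v**3 + v**2.
No constant or linear terms (consistent with a singular point). Quadratic part: -u**2 + v**2. Cubic part: -3*u**3 + u**2*v - 2*u*v**2 - v**3.
The quadratic part v**2 - u**2 = (v − u)(v + u) splits into two distinct linear factors, so there are two distinct tangent lines y − -3 = ±(x − 2) — this is a node (ordinary double point).
Classification: node.


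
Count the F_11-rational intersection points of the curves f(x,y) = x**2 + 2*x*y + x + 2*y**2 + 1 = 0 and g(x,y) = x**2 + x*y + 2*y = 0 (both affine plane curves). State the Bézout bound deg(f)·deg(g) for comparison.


Common zeros: {(7, 8)}; count = 1; Bézout bound = 4.

deg(f) = 2, deg(g) = 2, so Bézout bound = 4.
Scan x ∈ F_11. For each x, list the y ∈ F_11 with f(x, y) ≡ 0 and those with g(x, y) ≡ 0 (mod 11); the common zeros in that column are the intersection.
  x = 0: f ≡ 0 at y ∈ {4, 7}; g ≡ 0 at y ∈ {0}; common: ∅.
  x = 1: f ≡ 0 at y ∈ ∅; g ≡ 0 at y ∈ {7}; common: ∅.
  x = 2: f ≡ 0 at y ∈ {4, 5}; g ≡ 0 at y ∈ {10}; common: ∅.
  x = 3: f ≡ 0 at y ∈ {2, 6}; g ≡ 0 at y ∈ {7}; common: ∅.
  x = 4: f ≡ 0 at y ∈ ∅; g ≡ 0 at y ∈ {1}; common: ∅.
  x = 5: f ≡ 0 at y ∈ ∅; g ≡ 0 at y ∈ {9}; common: ∅.
  x = 6: f ≡ 0 at y ∈ {6, 10}; g ≡ 0 at y ∈ {1}; common: ∅.
  x = 7: f ≡ 0 at y ∈ {7, 8}; g ≡ 0 at y ∈ {8}; common: {8}.
  x = 8: f ≡ 0 at y ∈ ∅; g ≡ 0 at y ∈ {9}; common: ∅.
  x = 9: f ≡ 0 at y ∈ {5, 8}; g ≡ 0 at y ∈ ∅; common: ∅.
  x = 10: f ≡ 0 at y ∈ ∅; g ≡ 0 at y ∈ {10}; common: ∅.
Collecting: common zeros = {(7, 8)}, so the count is 1.
Comparison with the Bézout bound: 1 ≤ 4 = deg(f)·deg(g), as expected for curves with no common component (the affine F_11-count falls short of the bound because intersections may lie at infinity, over extension fields, or carry multiplicity).


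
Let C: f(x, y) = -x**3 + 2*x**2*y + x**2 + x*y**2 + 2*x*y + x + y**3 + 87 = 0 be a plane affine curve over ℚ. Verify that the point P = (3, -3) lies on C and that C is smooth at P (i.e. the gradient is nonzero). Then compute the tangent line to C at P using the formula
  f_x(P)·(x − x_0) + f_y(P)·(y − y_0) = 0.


Tangent line at P: -53*x + 33*y + 258 = 0.

Step 1: f(3, -3) = 0, so P lies on C.
Step 2: partial derivatives
  f_x(x, y) = -3*x**2 + 4*x*y + 2*x + y**2 + 2*y + 1, f_y(x, y) = 2*x**2 + 2*x*y + 2*x + 3*y**2.
  f_x(P) = -53, f_y(P) = 33 (gradient nonzero, so P is smooth).
Step 3: tangent line at P: -53·(x − 3) + 33·(y − -3) = 0.
Expanding: -53*x + 33*y + 258 = 0.


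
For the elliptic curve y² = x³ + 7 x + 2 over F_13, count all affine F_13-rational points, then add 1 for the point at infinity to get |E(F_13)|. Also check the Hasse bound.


Affine points = {(1, 6), (1, 7), (4, 4), (4, 9), (6, 0), (7, 2), (7, 11), (9, 1), (9, 12)}; affine count = 9; |E(F_13)| = 10.

Discriminant check: Δ ∝ 4a³ + 27b² = 4·7³ + 27·2² = 4·343 + 27·4 ≡ 11 (mod 13). Nonzero ⇒ E is nonsingular.
For each x ∈ F_13, compute rhs = x³ + 7·x + 2 mod 13, then count y ∈ F_13 with y² ≡ rhs.
  x = 0: rhs = 2, matching y values: none (0 points).
  x = 1: rhs = 10, matching y values: 6, 7 (2 points).
  x = 2: rhs = 11, matching y values: none (0 points).
  x = 3: rhs = 11, matching y values: none (0 points).
  x = 4: rhs = 3, matching y values: 4, 9 (2 points).
  x = 5: rhs = 6, matching y values: none (0 points).
  x = 6: rhs = 0, matching y values: 0 (1 points).
  x = 7: rhs = 4, matching y values: 2, 11 (2 points).
  x = 8: rhs = 11, matching y values: none (0 points).
  x = 9: rhs = 1, matching y values: 1, 12 (2 points).
  x = 10: rhs = 6, matching y values: none (0 points).
  x = 11: rhs = 6, matching y values: none (0 points).
  x = 12: rhs = 7, matching y values: none (0 points).
Total affine count: 9.
Full point count |E(F_13)| = 9 + 1 = 10.
Hasse bound: |10 − (13+1)| = |-4| = 4 ≤ 2√13 ≈ 7.2111 ✓.


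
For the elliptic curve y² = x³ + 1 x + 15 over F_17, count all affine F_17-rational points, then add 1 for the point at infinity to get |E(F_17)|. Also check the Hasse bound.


Affine points = {(0, 7), (0, 10), (1, 0), (2, 5), (2, 12), (4, 7), (4, 10), (5, 3), (5, 14), (6, 4), (6, 13), (7, 5), (7, 12), (8, 5), (8, 12), (12, 2), (12, 15), (13, 7), (13, 10), (14, 6), (14, 11), (16, 8), (16, 9)}; affine count = 23; |E(F_17)| = 24.

Discriminant check: Δ ∝ 4a³ + 27b² = 4·1³ + 27·15² = 4·1 + 27·225 ≡ 10 (mod 17). Nonzero ⇒ E is nonsingular.
For each x ∈ F_17, compute rhs = x³ + 1·x + 15 mod 17, then count y ∈ F_17 with y² ≡ rhs.
  x = 0: rhs = 15, matching y values: 7, 10 (2 points).
  x = 1: rhs = 0, matching y values: 0 (1 points).
  x = 2: rhs = 8, matching y values: 5, 12 (2 points).
  x = 3: rhs = 11, matching y values: none (0 points).
  x = 4: rhs = 15, matching y values: 7, 10 (2 points).
  x = 5: rhs = 9, matching y values: 3, 14 (2 points).
  x = 6: rhs = 16, matching y values: 4, 13 (2 points).
  x = 7: rhs = 8, matching y values: 5, 12 (2 points).
  x = 8: rhs = 8, matching y values: 5, 12 (2 points).
  x = 9: rhs = 5, matching y values: none (0 points).
  x = 10: rhs = 5, matching y values: none (0 points).
  x = 11: rhs = 14, matching y values: none (0 points).
  x = 12: rhs = 4, matching y values: 2, 15 (2 points).
  x = 13: rhs = 15, matching y values: 7, 10 (2 points).
  x = 14: rhs = 2, matching y values: 6, 11 (2 points).
  x = 15: rhs = 5, matching y values: none (0 points).
  x = 16: rhs = 13, matching y values: 8, 9 (2 points).
Total affine count: 23.
Full point count |E(F_17)| = 23 + 1 = 24.
Hasse bound: |24 − (17+1)| = |6| = 6 ≤ 2√17 ≈ 8.2462 ✓.


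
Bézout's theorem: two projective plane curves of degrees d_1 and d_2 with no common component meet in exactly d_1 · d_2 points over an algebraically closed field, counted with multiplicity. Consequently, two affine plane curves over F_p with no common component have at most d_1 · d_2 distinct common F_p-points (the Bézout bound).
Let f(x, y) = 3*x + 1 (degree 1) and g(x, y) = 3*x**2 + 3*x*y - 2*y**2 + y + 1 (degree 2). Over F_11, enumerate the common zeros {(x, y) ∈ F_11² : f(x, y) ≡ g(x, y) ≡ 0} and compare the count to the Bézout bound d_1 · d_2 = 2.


Common zeros: ∅; count = 0; Bézout bound = 2.

deg(f) = 1, deg(g) = 2, so Bézout bound = 2.
Scan x ∈ F_11. For each x, list the y ∈ F_11 with f(x, y) ≡ 0 and those with g(x, y) ≡ 0 (mod 11); the common zeros in that column are the intersection.
  x = 0: f ≡ 0 at y ∈ ∅; g ≡ 0 at y ∈ {1, 5}; common: ∅.
  x = 1: f ≡ 0 at y ∈ ∅; g ≡ 0 at y ∈ {6, 7}; common: ∅.
  x = 2: f ≡ 0 at y ∈ ∅; g ≡ 0 at y ∈ ∅; common: ∅.
  x = 3: f ≡ 0 at y ∈ ∅; g ≡ 0 at y ∈ {7, 9}; common: ∅.
  x = 4: f ≡ 0 at y ∈ ∅; g ≡ 0 at y ∈ {6}; common: ∅.
  x = 5: f ≡ 0 at y ∈ ∅; g ≡ 0 at y ∈ ∅; common: ∅.
  x = 6: f ≡ 0 at y ∈ ∅; g ≡ 0 at y ∈ {5, 10}; common: ∅.
  x = 7: f ≡ 0 at y ∈ {0, 1, 2, 3, 4, 5, 6, 7, 8, 9, 10}; g ≡ 0 at y ∈ ∅; common: ∅.
  x = 8: f ≡ 0 at y ∈ ∅; g ≡ 0 at y ∈ ∅; common: ∅.
  x = 9: f ≡ 0 at y ∈ ∅; g ≡ 0 at y ∈ ∅; common: ∅.
  x = 10: f ≡ 0 at y ∈ ∅; g ≡ 0 at y ∈ {1, 9}; common: ∅.
Collecting: common zeros = ∅, so the count is 0.
Comparison with the Bézout bound: 0 ≤ 2 = deg(f)·deg(g), as expected for curves with no common component (the affine F_11-count falls short of the bound because intersections may lie at infinity, over extension fields, or carry multiplicity).


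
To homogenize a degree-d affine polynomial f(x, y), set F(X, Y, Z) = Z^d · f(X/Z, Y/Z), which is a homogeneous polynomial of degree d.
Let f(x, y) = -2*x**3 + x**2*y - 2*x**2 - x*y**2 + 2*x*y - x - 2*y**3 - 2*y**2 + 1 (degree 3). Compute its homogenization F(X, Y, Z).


F(X, Y, Z) = -2*X**3 + X**2*Y - 2*X**2*Z - X*Y**2 + 2*X*Y*Z - X*Z**2 - 2*Y**3 - 2*Y**2*Z + Z**3

deg(f) = 3.
Substitute x = X/Z, y = Y/Z into f, then multiply by Z^3.
  monomial -2·x^3·y^0 ↦ -2·X^3·Y^0·Z^0.
  monomial 1·x^2·y^1 ↦ 1·X^2·Y^1·Z^0.
  monomial -2·x^2·y^0 ↦ -2·X^2·Y^0·Z^1.
  monomial -1·x^1·y^2 ↦ -1·X^1·Y^2·Z^0.
  monomial 2·x^1·y^1 ↦ 2·X^1·Y^1·Z^1.
  monomial -1·x^1·y^0 ↦ -1·X^1·Y^0·Z^2.
  monomial -2·x^0·y^3 ↦ -2·X^0·Y^3·Z^0.
  monomial -2·x^0·y^2 ↦ -2·X^0·Y^2·Z^1.
  monomial 1·x^0·y^0 ↦ 1·X^0·Y^0·Z^3.
Collecting: F(X, Y, Z) = -2*X**3 + X**2*Y - 2*X**2*Z - X*Y**2 + 2*X*Y*Z - X*Z**2 - 2*Y**3 - 2*Y**2*Z + Z**3.


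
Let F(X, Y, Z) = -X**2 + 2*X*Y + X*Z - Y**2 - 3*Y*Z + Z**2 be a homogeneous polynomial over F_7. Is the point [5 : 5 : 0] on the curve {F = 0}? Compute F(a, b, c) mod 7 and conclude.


F(5,5,0) ≡ 0 (mod 7); P is on the curve.

Evaluate F(5, 5, 0) term-by-term (mod 7).
  -X**2 ↦ -1·25·1·1 = -25
  2*X*Y ↦ 2·5·5·1 = 50
  X*Z ↦ 1·5·1·0 = 0
  -Y**2 ↦ -1·1·25·1 = -25
  -3*Y*Z ↦ -3·1·5·0 = 0
  Z**2 ↦ 1·1·1·0 = 0
Sum: F(5, 5, 0) = (-25) + (50) + (0) + (-25) + (0) + (0) = 0.
Reducing mod 7: 0 ≡ 0 (mod 7).
Since F(a, b, c) ≡ 0 (mod 7), P lies on the curve.


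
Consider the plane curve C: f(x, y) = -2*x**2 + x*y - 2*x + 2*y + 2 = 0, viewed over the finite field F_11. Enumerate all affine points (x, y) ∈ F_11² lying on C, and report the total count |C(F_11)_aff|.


Affine F_11-points: {(0, 10), (1, 8), (2, 8), (3, 0), (4, 10), (5, 2), (6, 2), (7, 0), (8, 1), (10, 9)}; count = 10.

For each of the 121 pairs (x, y) ∈ F_11², evaluate f(x, y) mod 11. Record the zeros.
  x = 0: [0↦2, 1↦4, 2↦6, 3↦8, 4↦10, 5↦1, 6↦3, 7↦5, 8↦7, 9↦9, 10↦0]  zeros at y ∈ {10}
  x = 1: [0↦9, 1↦1, 2↦4, 3↦7, 4↦10, 5↦2, 6↦5, 7↦8, 8↦0, 9↦3, 10↦6]  zeros at y ∈ {8}
  x = 2: [0↦1, 1↦5, 2↦9, 3↦2, 4↦6, 5↦10, 6↦3, 7↦7, 8↦0, 9↦4, 10↦8]  zeros at y ∈ {8}
  x = 3: [0↦0, 1↦5, 2↦10, 3↦4, 4↦9, 5↦3, 6↦8, 7↦2, 8↦7, 9↦1, 10↦6]  zeros at y ∈ {0}
  x = 4: [0↦6, 1↦1, 2↦7, 3↦2, 4↦8, 5↦3, 6↦9, 7↦4, 8↦10, 9↦5, 10↦0]  zeros at y ∈ {10}
  x = 5: [0↦8, 1↦4, 2↦0, 3↦7, 4↦3, 5↦10, 6↦6, 7↦2, 8↦9, 9↦5, 10↦1]  zeros at y ∈ {2}
  x = 6: [0↦6, 1↦3, 2↦0, 3↦8, 4↦5, 5↦2, 6↦10, 7↦7, 8↦4, 9↦1, 10↦9]  zeros at y ∈ {2}
  x = 7: [0↦0, 1↦9, 2↦7, 3↦5, 4↦3, 5↦1, 6↦10, 7↦8, 8↦6, 9↦4, 10↦2]  zeros at y ∈ {0}
  x = 8: [0↦1, 1↦0, 2↦10, 3↦9, 4↦8, 5↦7, 6↦6, 7↦5, 8↦4, 9↦3, 10↦2]  zeros at y ∈ {1}
  x = 9: [0↦9, 1↦9, 2↦9, 3↦9, 4↦9, 5↦9, 6↦9, 7↦9, 8↦9, 9↦9, 10↦9]  zeros at y ∈ ∅
  x = 10: [0↦2, 1↦3, 2↦4, 3↦5, 4↦6, 5↦7, 6↦8, 7↦9, 8↦10, 9↦0, 10↦1]  zeros at y ∈ {9}
Collecting zeros: affine points = {(0, 10), (1, 8), (2, 8), (3, 0), (4, 10), (5, 2), (6, 2), (7, 0), (8, 1), (10, 9)}.
Total count |C(F_11)_aff| = 10.


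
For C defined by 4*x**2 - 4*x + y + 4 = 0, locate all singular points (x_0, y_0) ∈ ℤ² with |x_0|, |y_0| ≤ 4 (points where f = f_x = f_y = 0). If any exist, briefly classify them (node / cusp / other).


No singular points in the scanned grid; C is smooth there.

Compute partial derivatives:
  f_x = 8*x - 4.
  f_y = 1.
f_y = 1 is a nonzero constant, so f_y never vanishes: no point (x, y) can satisfy f = f_x = f_y = 0. In particular no (x, y) ∈ {−4, ..., 4}² is singular; the curve is smooth.


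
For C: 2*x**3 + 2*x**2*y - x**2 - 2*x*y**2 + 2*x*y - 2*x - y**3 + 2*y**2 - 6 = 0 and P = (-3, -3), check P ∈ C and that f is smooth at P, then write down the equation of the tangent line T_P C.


Tangent line at P: 70*x - 63*y + 21 = 0.

Step 1: f(-3, -3) = 0, so P lies on C.
Step 2: partial derivatives
  f_x(x, y) = 6*x**2 + 4*x*y - 2*x - 2*y**2 + 2*y - 2, f_y(x, y) = 2*x**2 - 4*x*y + 2*x - 3*y**2 + 4*y.
  f_x(P) = 70, f_y(P) = -63 (gradient nonzero, so P is smooth).
Step 3: tangent line at P: 70·(x − -3) + -63·(y − -3) = 0.
Expanding: 70*x - 63*y + 21 = 0.


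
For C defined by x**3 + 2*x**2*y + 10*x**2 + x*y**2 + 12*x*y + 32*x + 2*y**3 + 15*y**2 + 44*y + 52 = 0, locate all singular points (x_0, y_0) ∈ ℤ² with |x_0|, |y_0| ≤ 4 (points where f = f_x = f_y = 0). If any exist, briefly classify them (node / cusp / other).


Singular points: {(-2, -2)}; classification: cusp.

Compute partial derivatives:
  f_x = 3*x**2 + 4*x*y + 20*x + y**2 + 12*y + 32.
  f_y = 2*x**2 + 2*x*y + 12*x + 6*y**2 + 30*y + 44.
Scan x_0 ∈ {−4, ..., 4}. For each x_0, f_y(x_0, y) is a polynomial in y; find its integer roots y ∈ {−4, ..., 4}, then test f_x and f at those candidates.
  x = -4: f_y(-4, y) = 6*y**2 + 22*y + 28; no integer root y with |y| ≤ 4.
  x = -3: f_y(-3, y) = 6*y**2 + 24*y + 26; no integer root y with |y| ≤ 4.
  x = -2: f_y(-2, y) = 6*y**2 + 26*y + 28; vanishes at y ∈ {-2}. (-2, -2): f_x = 0, f = 0 — SINGULAR.
  x = -1: f_y(-1, y) = 6*y**2 + 28*y + 34; no integer root y with |y| ≤ 4.
  x = 0: f_y(0, y) = 6*y**2 + 30*y + 44; no integer root y with |y| ≤ 4.
  x = 1: f_y(1, y) = 6*y**2 + 32*y + 58; no integer root y with |y| ≤ 4.
  x = 2: f_y(2, y) = 6*y**2 + 34*y + 76; no integer root y with |y| ≤ 4.
  x = 3: f_y(3, y) = 6*y**2 + 36*y + 98; no integer root y with |y| ≤ 4.
  x = 4: f_y(4, y) = 6*y**2 + 38*y + 124; no integer root y with |y| ≤ 4.
Only singular point on the grid: (-2, -2).
Classify: substitute x = -2 + u, y = -2 + v and expand: f = u**3 + 2*u**2*v + u*v**2 + 2*v**3 + v**2.
No constant or linear terms (consistent with a singular point). Quadratic part: v**2. Cubic part: u**3 + 2*u**2*v + u*v**2 + 2*v**3.
The quadratic part v**2 is a perfect square, so there is a single (double) tangent line v = 0, i.e. y = -2. Restricting the cubic part to that line (v = 0) leaves u**3 ≠ 0, so f is not divisible by v and the branch is v² ≈ -u**3 to lowest order — this is a cusp.
Classification: cusp.


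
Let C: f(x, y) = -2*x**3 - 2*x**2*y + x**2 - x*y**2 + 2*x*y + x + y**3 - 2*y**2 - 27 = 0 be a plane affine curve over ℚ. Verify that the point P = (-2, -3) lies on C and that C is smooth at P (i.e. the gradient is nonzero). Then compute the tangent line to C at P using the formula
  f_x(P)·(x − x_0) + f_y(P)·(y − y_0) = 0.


Tangent line at P: -66*x + 15*y - 87 = 0.

Step 1: f(-2, -3) = 0, so P lies on C.
Step 2: partial derivatives
  f_x(x, y) = -6*x**2 - 4*x*y + 2*x - y**2 + 2*y + 1, f_y(x, y) = -2*x**2 - 2*x*y + 2*x + 3*y**2 - 4*y.
  f_x(P) = -66, f_y(P) = 15 (gradient nonzero, so P is smooth).
Step 3: tangent line at P: -66·(x − -2) + 15·(y − -3) = 0.
Expanding: -66*x + 15*y - 87 = 0.


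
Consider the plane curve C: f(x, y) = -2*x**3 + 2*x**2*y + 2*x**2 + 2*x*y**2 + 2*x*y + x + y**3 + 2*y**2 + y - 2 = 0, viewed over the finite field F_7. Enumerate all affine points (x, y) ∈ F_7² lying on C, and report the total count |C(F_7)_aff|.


Affine F_7-points: {(0, 4), (1, 3), (1, 4), (2, 3), (3, 0), (4, 1), (4, 4), (4, 6)}; count = 8.

For each of the 49 pairs (x, y) ∈ F_7², evaluate f(x, y) mod 7. Record the zeros.
  x = 0: [0↦5, 1↦2, 2↦2, 3↦4, 4↦0, 5↦3, 6↦5]  zeros at y ∈ {4}
  x = 1: [0↦6, 1↦2, 2↦5, 3↦0, 4↦0, 5↦4, 6↦4]  zeros at y ∈ {3, 4}
  x = 2: [0↦6, 1↦5, 2↦1, 3↦0, 4↦1, 5↦3, 6↦5]  zeros at y ∈ {3}
  x = 3: [0↦0, 1↦6, 2↦6, 3↦6, 4↦5, 5↦2, 6↦3]  zeros at y ∈ {0}
  x = 4: [0↦4, 1↦0, 2↦1, 3↦6, 4↦0, 5↦3, 6↦0]  zeros at y ∈ {1, 4, 6}
  x = 5: [0↦6, 1↦3, 2↦2, 3↦2, 4↦2, 5↦1, 6↦5]  zeros at y ∈ ∅
  x = 6: [0↦1, 1↦3, 2↦4, 3↦3, 4↦6, 5↦5, 6↦6]  zeros at y ∈ ∅
Collecting zeros: affine points = {(0, 4), (1, 3), (1, 4), (2, 3), (3, 0), (4, 1), (4, 4), (4, 6)}.
Total count |C(F_7)_aff| = 8.


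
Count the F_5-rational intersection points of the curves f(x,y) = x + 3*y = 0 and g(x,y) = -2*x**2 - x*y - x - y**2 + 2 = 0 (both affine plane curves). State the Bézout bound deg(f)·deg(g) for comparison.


Common zeros: ∅; count = 0; Bézout bound = 2.

deg(f) = 1, deg(g) = 2, so Bézout bound = 2.
Scan x ∈ F_5. For each x, list the y ∈ F_5 with f(x, y) ≡ 0 and those with g(x, y) ≡ 0 (mod 5); the common zeros in that column are the intersection.
  x = 0: f ≡ 0 at y ∈ {0}; g ≡ 0 at y ∈ ∅; common: ∅.
  x = 1: f ≡ 0 at y ∈ {3}; g ≡ 0 at y ∈ ∅; common: ∅.
  x = 2: f ≡ 0 at y ∈ {1}; g ≡ 0 at y ∈ ∅; common: ∅.
  x = 3: f ≡ 0 at y ∈ {4}; g ≡ 0 at y ∈ ∅; common: ∅.
  x = 4: f ≡ 0 at y ∈ {2}; g ≡ 0 at y ∈ {3}; common: ∅.
Collecting: common zeros = ∅, so the count is 0.
Comparison with the Bézout bound: 0 ≤ 2 = deg(f)·deg(g), as expected for curves with no common component (the affine F_5-count falls short of the bound because intersections may lie at infinity, over extension fields, or carry multiplicity).


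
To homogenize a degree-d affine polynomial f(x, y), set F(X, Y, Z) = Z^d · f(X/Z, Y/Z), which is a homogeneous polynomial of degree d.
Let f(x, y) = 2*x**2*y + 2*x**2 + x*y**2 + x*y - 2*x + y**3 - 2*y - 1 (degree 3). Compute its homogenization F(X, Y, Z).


F(X, Y, Z) = 2*X**2*Y + 2*X**2*Z + X*Y**2 + X*Y*Z - 2*X*Z**2 + Y**3 - 2*Y*Z**2 - Z**3

deg(f) = 3.
Substitute x = X/Z, y = Y/Z into f, then multiply by Z^3.
  monomial 2·x^2·y^1 ↦ 2·X^2·Y^1·Z^0.
  monomial 2·x^2·y^0 ↦ 2·X^2·Y^0·Z^1.
  monomial 1·x^1·y^2 ↦ 1·X^1·Y^2·Z^0.
  monomial 1·x^1·y^1 ↦ 1·X^1·Y^1·Z^1.
  monomial -2·x^1·y^0 ↦ -2·X^1·Y^0·Z^2.
  monomial 1·x^0·y^3 ↦ 1·X^0·Y^3·Z^0.
  monomial -2·x^0·y^1 ↦ -2·X^0·Y^1·Z^2.
  monomial -1·x^0·y^0 ↦ -1·X^0·Y^0·Z^3.
Collecting: F(X, Y, Z) = 2*X**2*Y + 2*X**2*Z + X*Y**2 + X*Y*Z - 2*X*Z**2 + Y**3 - 2*Y*Z**2 - Z**3.


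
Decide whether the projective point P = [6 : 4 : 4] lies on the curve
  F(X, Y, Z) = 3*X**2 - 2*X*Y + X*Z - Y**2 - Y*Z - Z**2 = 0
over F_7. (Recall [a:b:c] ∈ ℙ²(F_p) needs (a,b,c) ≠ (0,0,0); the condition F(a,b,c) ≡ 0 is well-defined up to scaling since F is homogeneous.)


F(6,4,4) ≡ 1 (mod 7); P is NOT on the curve.

Evaluate F(6, 4, 4) term-by-term (mod 7).
  3*X**2 ↦ 3·36·1·1 = 108
  -2*X*Y ↦ -2·6·4·1 = -48
  X*Z ↦ 1·6·1·4 = 24
  -Y**2 ↦ -1·1·16·1 = -16
  -Y*Z ↦ -1·1·4·4 = -16
  -Z**2 ↦ -1·1·1·16 = -16
Sum: F(6, 4, 4) = (108) + (-48) + (24) + (-16) + (-16) + (-16) = 36.
Reducing mod 7: 36 ≡ 1 (mod 7).
Since F(a, b, c) ≡ 1 ≠ 0 (mod 7), P does NOT lie on the curve.


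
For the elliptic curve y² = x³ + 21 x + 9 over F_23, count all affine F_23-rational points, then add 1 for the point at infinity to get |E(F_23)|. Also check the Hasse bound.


Affine points = {(0, 3), (0, 20), (1, 10), (1, 13), (2, 6), (2, 17), (5, 3), (5, 20), (6, 11), (6, 12), (7, 4), (7, 19), (10, 0), (13, 8), (13, 15), (16, 5), (16, 18), (17, 9), (17, 14), (18, 3), (18, 20)}; affine count = 21; |E(F_23)| = 22.

Discriminant check: Δ ∝ 4a³ + 27b² = 4·21³ + 27·9² = 4·9261 + 27·81 ≡ 16 (mod 23). Nonzero ⇒ E is nonsingular.
For each x ∈ F_23, compute rhs = x³ + 21·x + 9 mod 23, then count y ∈ F_23 with y² ≡ rhs.
  x = 0: rhs = 9, matching y values: 3, 20 (2 points).
  x = 1: rhs = 8, matching y values: 10, 13 (2 points).
  x = 2: rhs = 13, matching y values: 6, 17 (2 points).
  x = 3: rhs = 7, matching y values: none (0 points).
  x = 4: rhs = 19, matching y values: none (0 points).
  x = 5: rhs = 9, matching y values: 3, 20 (2 points).
  x = 6: rhs = 6, matching y values: 11, 12 (2 points).
  x = 7: rhs = 16, matching y values: 4, 19 (2 points).
  x = 8: rhs = 22, matching y values: none (0 points).
  x = 9: rhs = 7, matching y values: none (0 points).
  x = 10: rhs = 0, matching y values: 0 (1 points).
  x = 11: rhs = 7, matching y values: none (0 points).
  x = 12: rhs = 11, matching y values: none (0 points).
  x = 13: rhs = 18, matching y values: 8, 15 (2 points).
  x = 14: rhs = 11, matching y values: none (0 points).
  x = 15: rhs = 19, matching y values: none (0 points).
  x = 16: rhs = 2, matching y values: 5, 18 (2 points).
  x = 17: rhs = 12, matching y values: 9, 14 (2 points).
  x = 18: rhs = 9, matching y values: 3, 20 (2 points).
  x = 19: rhs = 22, matching y values: none (0 points).
  x = 20: rhs = 11, matching y values: none (0 points).
  x = 21: rhs = 5, matching y values: none (0 points).
  x = 22: rhs = 10, matching y values: none (0 points).
Total affine count: 21.
Full point count |E(F_23)| = 21 + 1 = 22.
Hasse bound: |22 − (23+1)| = |-2| = 2 ≤ 2√23 ≈ 9.5917 ✓.


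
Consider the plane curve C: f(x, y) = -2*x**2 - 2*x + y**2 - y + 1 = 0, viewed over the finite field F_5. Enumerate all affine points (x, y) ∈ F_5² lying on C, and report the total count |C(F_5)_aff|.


Affine F_5-points: {(2, 3)}; count = 1.

For each of the 25 pairs (x, y) ∈ F_5², evaluate f(x, y) mod 5. Record the zeros.
  x = 0: [0↦1, 1↦1, 2↦3, 3↦2, 4↦3]  zeros at y ∈ ∅
  x = 1: [0↦2, 1↦2, 2↦4, 3↦3, 4↦4]  zeros at y ∈ ∅
  x = 2: [0↦4, 1↦4, 2↦1, 3↦0, 4↦1]  zeros at y ∈ {3}
  x = 3: [0↦2, 1↦2, 2↦4, 3↦3, 4↦4]  zeros at y ∈ ∅
  x = 4: [0↦1, 1↦1, 2↦3, 3↦2, 4↦3]  zeros at y ∈ ∅
Collecting zeros: affine points = {(2, 3)}.
Total count |C(F_5)_aff| = 1.
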